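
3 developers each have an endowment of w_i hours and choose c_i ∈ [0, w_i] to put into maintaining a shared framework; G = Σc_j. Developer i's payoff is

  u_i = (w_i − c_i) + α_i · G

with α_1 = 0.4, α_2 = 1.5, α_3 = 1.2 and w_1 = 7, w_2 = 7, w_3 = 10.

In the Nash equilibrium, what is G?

∂u_i/∂c_i = α_i − 1, so developer i contributes w_i if α_i > 1, else 0.
α_i > 1 for i ∈ {2, 3}; NE contributions (0, 7, 10), G = 17.

17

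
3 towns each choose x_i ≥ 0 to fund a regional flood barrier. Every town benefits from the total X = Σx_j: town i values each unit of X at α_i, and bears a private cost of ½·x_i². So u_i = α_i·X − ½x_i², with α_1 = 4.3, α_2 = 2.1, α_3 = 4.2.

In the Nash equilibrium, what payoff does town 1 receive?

36.335

Town i's FOC: ∂u_i/∂x_i = α_i − x_i = 0, so x_i* = α_i.
NE contributions = (4.3, 2.1, 4.2); X = 10.6.
u_1 = α_1·X − ½·(x_1)² = 4.3·10.6 − ½·4.3² = 36.335.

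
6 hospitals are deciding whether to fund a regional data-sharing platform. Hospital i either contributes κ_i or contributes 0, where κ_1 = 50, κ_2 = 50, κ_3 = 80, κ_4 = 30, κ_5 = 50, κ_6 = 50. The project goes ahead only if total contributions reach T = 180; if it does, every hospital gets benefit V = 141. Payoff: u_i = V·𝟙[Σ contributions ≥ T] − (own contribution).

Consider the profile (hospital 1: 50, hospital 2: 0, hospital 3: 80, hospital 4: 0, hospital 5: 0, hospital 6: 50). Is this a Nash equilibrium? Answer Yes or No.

Yes

Total = 180 ≥ 180: provided.
Hospital 1 (pledges 50, payoff 91): dropping to 0 → total 130, payoff 0. No gain.
Hospital 2 (pledges 0, payoff 141): pledging 50 → total 230, payoff 91. No gain.
Hospital 3 (pledges 80, payoff 61): dropping to 0 → total 100, payoff 0. No gain.
Hospital 4 (pledges 0, payoff 141): pledging 30 → total 210, payoff 111. No gain.
Hospital 5 (pledges 0, payoff 141): pledging 50 → total 230, payoff 91. No gain.
Hospital 6 (pledges 50, payoff 91): dropping to 0 → total 130, payoff 0. No gain.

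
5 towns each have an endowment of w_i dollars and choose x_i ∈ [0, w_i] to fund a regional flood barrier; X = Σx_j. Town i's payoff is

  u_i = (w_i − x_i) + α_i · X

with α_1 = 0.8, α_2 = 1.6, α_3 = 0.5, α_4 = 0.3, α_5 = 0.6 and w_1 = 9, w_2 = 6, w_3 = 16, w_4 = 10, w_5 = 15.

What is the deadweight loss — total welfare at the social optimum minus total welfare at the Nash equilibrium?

∂u_i/∂x_i = α_i − 1, so town i contributes w_i if α_i > 1, else 0.
α_i > 1 for i ∈ {2}; NE contributions (0, 6, 0, 0, 0), X = 6.
W^NE = Σw_i − X^NE + (Σα_i)·X^NE = 56 + 2.8·6 = 72.8.
Planner: ∂(Σu_j)/∂x_i = Σα_j − 1 = 2.8 > 0, so everyone contributes w_i; X^SO = 56, W^SO = 56 + 2.8·56 = 212.8.
Deadweight loss = 140.

140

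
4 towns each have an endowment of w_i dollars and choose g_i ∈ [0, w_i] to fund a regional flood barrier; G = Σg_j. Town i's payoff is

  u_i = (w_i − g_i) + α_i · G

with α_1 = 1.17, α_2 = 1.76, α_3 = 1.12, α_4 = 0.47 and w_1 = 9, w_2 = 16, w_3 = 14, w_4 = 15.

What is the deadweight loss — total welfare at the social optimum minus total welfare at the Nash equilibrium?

52.8

∂u_i/∂g_i = α_i − 1, so town i contributes w_i if α_i > 1, else 0.
α_i > 1 for i ∈ {1, 2, 3}; NE contributions (9, 16, 14, 0), G = 39.
W^NE = Σw_i − G^NE + (Σα_i)·G^NE = 54 + 3.52·39 = 191.28.
Planner: ∂(Σu_j)/∂g_i = Σα_j − 1 = 3.52 > 0, so everyone contributes w_i; G^SO = 54, W^SO = 54 + 3.52·54 = 244.08.
Deadweight loss = 52.8.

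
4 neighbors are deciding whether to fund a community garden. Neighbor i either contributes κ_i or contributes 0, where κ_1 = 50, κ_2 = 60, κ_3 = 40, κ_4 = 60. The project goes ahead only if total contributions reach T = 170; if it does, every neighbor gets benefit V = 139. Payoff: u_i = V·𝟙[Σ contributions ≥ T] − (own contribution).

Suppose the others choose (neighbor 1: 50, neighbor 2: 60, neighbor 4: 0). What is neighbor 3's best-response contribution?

Others' total = 110. Even contributing 40 gives 150 < 170: no benefit either way.
Best response: 0.

0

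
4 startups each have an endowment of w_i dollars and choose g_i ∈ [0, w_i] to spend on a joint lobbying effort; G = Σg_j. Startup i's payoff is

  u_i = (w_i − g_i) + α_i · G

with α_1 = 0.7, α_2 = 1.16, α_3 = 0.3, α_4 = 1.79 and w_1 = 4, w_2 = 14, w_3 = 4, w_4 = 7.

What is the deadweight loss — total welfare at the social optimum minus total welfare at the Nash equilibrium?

23.6

∂u_i/∂g_i = α_i − 1, so startup i contributes w_i if α_i > 1, else 0.
α_i > 1 for i ∈ {2, 4}; NE contributions (0, 14, 0, 7), G = 21.
W^NE = Σw_i − G^NE + (Σα_i)·G^NE = 29 + 2.95·21 = 90.95.
Planner: ∂(Σu_j)/∂g_i = Σα_j − 1 = 2.95 > 0, so everyone contributes w_i; G^SO = 29, W^SO = 29 + 2.95·29 = 114.55.
Deadweight loss = 23.6.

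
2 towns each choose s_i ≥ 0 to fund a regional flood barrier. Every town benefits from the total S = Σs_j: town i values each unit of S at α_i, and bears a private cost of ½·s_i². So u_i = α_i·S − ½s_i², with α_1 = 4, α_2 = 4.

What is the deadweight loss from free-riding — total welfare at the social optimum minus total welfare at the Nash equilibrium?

Town i's FOC: ∂u_i/∂s_i = α_i − s_i = 0, so s_i* = α_i.
NE contributions = (4, 4); S = 8.
W^NE = (Σα)·S − ½Σα_i² = 8² − ½·32 = 48.
Planner sets s_i = Σα_j = 8 for every i, so S^SO = 2·8 = 16.
W^SO = (Σα)·S^SO − ½·2·(Σα)² = (2/2)·8² = 64.
Deadweight loss = W^SO − W^NE = 16.

16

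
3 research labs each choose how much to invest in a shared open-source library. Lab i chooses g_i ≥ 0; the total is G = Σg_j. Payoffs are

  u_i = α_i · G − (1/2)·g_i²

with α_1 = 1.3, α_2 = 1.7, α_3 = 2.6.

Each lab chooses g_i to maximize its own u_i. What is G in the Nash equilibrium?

Lab i's FOC: ∂u_i/∂g_i = α_i − g_i = 0, so g_i* = α_i.
NE contributions = (1.3, 1.7, 2.6); G = 5.6.

5.6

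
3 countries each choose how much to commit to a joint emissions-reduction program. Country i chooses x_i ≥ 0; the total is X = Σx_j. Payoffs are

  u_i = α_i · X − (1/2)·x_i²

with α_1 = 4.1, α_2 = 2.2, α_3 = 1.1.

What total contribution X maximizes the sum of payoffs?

Planner FOC: ∂(Σu_j)/∂x_i = (Σα_j) − x_i = 0, so x_i^SO = Σα_j = 7.4 for every i; X^SO = 22.2.

22.2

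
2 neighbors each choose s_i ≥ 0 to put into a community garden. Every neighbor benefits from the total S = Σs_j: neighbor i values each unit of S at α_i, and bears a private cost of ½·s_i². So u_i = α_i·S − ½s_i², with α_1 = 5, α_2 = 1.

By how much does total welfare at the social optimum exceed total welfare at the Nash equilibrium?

Neighbor i's FOC: ∂u_i/∂s_i = α_i − s_i = 0, so s_i* = α_i.
NE contributions = (5, 1); S = 6.
W^NE = (Σα)·S − ½Σα_i² = 6² − ½·26 = 23.
Planner sets s_i = Σα_j = 6 for every i, so S^SO = 2·6 = 12.
W^SO = (Σα)·S^SO − ½·2·(Σα)² = (2/2)·6² = 36.
Deadweight loss = W^SO − W^NE = 13.

13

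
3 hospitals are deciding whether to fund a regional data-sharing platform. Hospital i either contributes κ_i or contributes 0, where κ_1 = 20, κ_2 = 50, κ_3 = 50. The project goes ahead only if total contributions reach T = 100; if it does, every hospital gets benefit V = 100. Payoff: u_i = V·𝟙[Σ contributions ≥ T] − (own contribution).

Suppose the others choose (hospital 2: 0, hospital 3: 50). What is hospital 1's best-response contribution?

Others' total = 50. Even contributing 20 gives 70 < 100: no benefit either way.
Best response: 0.

0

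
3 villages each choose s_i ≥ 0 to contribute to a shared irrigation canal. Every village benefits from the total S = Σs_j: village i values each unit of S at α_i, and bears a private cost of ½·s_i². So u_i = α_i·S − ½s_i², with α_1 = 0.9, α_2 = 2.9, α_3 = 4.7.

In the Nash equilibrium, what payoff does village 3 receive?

Village i's FOC: ∂u_i/∂s_i = α_i − s_i = 0, so s_i* = α_i.
NE contributions = (0.9, 2.9, 4.7); S = 8.5.
u_3 = α_3·S − ½·(s_3)² = 4.7·8.5 − ½·4.7² = 28.905.

28.905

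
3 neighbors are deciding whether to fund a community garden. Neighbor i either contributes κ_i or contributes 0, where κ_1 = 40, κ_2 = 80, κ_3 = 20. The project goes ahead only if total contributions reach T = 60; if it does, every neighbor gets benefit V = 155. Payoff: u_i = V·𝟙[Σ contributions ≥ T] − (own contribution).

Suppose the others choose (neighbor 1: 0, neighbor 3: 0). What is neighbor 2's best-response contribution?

80

Others' total = 0. Contributing 80 brings total to 80 ≥ 60: gain V − κ_2 = 75.
Best response: 80.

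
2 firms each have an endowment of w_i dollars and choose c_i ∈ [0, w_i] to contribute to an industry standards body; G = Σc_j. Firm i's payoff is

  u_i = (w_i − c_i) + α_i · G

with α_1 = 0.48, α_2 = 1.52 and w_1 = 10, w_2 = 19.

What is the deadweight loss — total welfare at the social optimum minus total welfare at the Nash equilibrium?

∂u_i/∂c_i = α_i − 1, so firm i contributes w_i if α_i > 1, else 0.
α_i > 1 for i ∈ {2}; NE contributions (0, 19), G = 19.
W^NE = Σw_i − G^NE + (Σα_i)·G^NE = 29 + 1·19 = 48.
Planner: ∂(Σu_j)/∂c_i = Σα_j − 1 = 1 > 0, so everyone contributes w_i; G^SO = 29, W^SO = 29 + 1·29 = 58.
Deadweight loss = 10.

10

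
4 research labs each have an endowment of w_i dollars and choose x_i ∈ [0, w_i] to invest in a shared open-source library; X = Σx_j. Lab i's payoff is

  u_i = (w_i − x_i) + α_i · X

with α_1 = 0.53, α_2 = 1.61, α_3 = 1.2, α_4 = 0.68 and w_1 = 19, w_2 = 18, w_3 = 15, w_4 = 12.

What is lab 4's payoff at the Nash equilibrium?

∂u_i/∂x_i = α_i − 1, so lab i contributes w_i if α_i > 1, else 0.
α_i > 1 for i ∈ {2, 3}; NE contributions (0, 18, 15, 0), X = 33.
u_4 = (12 − 0) + 0.68·33 = 34.44.

34.44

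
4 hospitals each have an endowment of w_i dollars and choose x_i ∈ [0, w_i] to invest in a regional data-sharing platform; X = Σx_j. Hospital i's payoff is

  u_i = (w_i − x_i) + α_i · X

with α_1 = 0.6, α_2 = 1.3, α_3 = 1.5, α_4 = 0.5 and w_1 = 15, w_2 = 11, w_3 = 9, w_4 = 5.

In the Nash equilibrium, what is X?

∂u_i/∂x_i = α_i − 1, so hospital i contributes w_i if α_i > 1, else 0.
α_i > 1 for i ∈ {2, 3}; NE contributions (0, 11, 9, 0), X = 20.

20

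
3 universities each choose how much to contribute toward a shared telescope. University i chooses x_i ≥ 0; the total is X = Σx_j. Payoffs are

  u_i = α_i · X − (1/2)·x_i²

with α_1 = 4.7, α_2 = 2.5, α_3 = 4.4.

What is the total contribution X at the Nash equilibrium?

11.6

University i's FOC: ∂u_i/∂x_i = α_i − x_i = 0, so x_i* = α_i.
NE contributions = (4.7, 2.5, 4.4); X = 11.6.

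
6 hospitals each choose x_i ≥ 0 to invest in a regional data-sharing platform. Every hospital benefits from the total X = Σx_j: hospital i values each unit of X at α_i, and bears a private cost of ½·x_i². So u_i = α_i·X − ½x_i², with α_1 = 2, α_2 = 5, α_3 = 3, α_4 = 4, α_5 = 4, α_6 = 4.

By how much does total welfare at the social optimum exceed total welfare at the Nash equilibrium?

1011

Hospital i's FOC: ∂u_i/∂x_i = α_i − x_i = 0, so x_i* = α_i.
NE contributions = (2, 5, 3, 4, 4, 4); X = 22.
W^NE = (Σα)·X − ½Σα_i² = 22² − ½·86 = 441.
Planner sets x_i = Σα_j = 22 for every i, so X^SO = 6·22 = 132.
W^SO = (Σα)·X^SO − ½·6·(Σα)² = (6/2)·22² = 1452.
Deadweight loss = W^SO − W^NE = 1011.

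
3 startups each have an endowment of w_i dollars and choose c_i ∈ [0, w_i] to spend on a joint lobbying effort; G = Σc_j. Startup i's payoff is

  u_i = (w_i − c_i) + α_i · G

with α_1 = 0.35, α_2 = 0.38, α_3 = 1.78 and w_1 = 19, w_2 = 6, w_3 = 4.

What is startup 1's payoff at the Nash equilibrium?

∂u_i/∂c_i = α_i − 1, so startup i contributes w_i if α_i > 1, else 0.
α_i > 1 for i ∈ {3}; NE contributions (0, 0, 4), G = 4.
u_1 = (19 − 0) + 0.35·4 = 20.4.

20.4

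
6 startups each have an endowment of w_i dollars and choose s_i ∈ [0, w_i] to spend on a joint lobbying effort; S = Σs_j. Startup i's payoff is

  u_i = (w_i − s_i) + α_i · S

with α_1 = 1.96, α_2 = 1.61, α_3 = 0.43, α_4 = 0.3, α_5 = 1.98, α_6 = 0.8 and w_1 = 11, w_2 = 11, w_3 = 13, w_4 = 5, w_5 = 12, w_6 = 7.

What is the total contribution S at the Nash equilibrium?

∂u_i/∂s_i = α_i − 1, so startup i contributes w_i if α_i > 1, else 0.
α_i > 1 for i ∈ {1, 2, 5}; NE contributions (11, 11, 0, 0, 12, 0), S = 34.

34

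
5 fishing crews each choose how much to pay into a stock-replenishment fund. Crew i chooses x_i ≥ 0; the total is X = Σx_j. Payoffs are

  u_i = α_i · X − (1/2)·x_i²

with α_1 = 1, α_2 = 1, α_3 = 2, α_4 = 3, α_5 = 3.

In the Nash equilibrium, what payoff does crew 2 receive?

Crew i's FOC: ∂u_i/∂x_i = α_i − x_i = 0, so x_i* = α_i.
NE contributions = (1, 1, 2, 3, 3); X = 10.
u_2 = α_2·X − ½·(x_2)² = 1·10 − ½·1² = 9.5.

9.5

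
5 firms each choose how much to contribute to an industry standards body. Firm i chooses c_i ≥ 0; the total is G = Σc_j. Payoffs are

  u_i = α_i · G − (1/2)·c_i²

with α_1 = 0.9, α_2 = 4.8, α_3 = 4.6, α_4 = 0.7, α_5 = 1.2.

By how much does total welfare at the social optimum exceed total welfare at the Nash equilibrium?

Firm i's FOC: ∂u_i/∂c_i = α_i − c_i = 0, so c_i* = α_i.
NE contributions = (0.9, 4.8, 4.6, 0.7, 1.2); G = 12.2.
W^NE = (Σα)·G − ½Σα_i² = 12.2² − ½·46.94 = 125.37.
Planner sets c_i = Σα_j = 12.2 for every i, so G^SO = 5·12.2 = 61.
W^SO = (Σα)·G^SO − ½·5·(Σα)² = (5/2)·12.2² = 372.1.
Deadweight loss = W^SO − W^NE = 246.73.

246.73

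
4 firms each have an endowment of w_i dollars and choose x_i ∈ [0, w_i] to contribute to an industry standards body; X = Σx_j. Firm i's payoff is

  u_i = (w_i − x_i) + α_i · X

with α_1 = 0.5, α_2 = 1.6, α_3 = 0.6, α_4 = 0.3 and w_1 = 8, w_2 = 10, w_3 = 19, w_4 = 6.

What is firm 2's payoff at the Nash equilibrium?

16

∂u_i/∂x_i = α_i − 1, so firm i contributes w_i if α_i > 1, else 0.
α_i > 1 for i ∈ {2}; NE contributions (0, 10, 0, 0), X = 10.
u_2 = (10 − 10) + 1.6·10 = 16.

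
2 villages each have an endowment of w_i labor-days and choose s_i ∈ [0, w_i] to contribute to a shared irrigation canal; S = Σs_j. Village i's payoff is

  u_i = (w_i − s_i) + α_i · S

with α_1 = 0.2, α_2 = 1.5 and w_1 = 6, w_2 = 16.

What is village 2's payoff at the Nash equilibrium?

24

∂u_i/∂s_i = α_i − 1, so village i contributes w_i if α_i > 1, else 0.
α_i > 1 for i ∈ {2}; NE contributions (0, 16), S = 16.
u_2 = (16 − 16) + 1.5·16 = 24.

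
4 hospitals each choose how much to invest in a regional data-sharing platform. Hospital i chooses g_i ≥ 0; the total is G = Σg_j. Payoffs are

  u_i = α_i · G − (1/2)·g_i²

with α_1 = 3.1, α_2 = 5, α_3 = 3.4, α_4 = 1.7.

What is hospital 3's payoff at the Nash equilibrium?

39.1

Hospital i's FOC: ∂u_i/∂g_i = α_i − g_i = 0, so g_i* = α_i.
NE contributions = (3.1, 5, 3.4, 1.7); G = 13.2.
u_3 = α_3·G − ½·(g_3)² = 3.4·13.2 − ½·3.4² = 39.1.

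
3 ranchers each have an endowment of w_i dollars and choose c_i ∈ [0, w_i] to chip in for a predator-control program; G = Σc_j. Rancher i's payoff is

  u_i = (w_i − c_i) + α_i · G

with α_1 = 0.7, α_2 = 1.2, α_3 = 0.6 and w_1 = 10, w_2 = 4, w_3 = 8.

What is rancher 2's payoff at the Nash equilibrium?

4.8

∂u_i/∂c_i = α_i − 1, so rancher i contributes w_i if α_i > 1, else 0.
α_i > 1 for i ∈ {2}; NE contributions (0, 4, 0), G = 4.
u_2 = (4 − 4) + 1.2·4 = 4.8.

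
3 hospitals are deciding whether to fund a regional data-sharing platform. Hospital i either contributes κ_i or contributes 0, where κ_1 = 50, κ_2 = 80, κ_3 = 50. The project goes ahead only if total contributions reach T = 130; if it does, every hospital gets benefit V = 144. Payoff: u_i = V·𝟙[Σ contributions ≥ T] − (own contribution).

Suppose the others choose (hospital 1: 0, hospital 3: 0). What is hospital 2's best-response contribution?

Others' total = 0. Even contributing 80 gives 80 < 130: no benefit either way.
Best response: 0.

0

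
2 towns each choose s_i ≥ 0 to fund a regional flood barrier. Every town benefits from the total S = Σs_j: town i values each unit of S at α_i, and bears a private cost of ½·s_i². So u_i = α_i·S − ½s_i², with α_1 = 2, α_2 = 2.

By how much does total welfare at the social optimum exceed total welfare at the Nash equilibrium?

4

Town i's FOC: ∂u_i/∂s_i = α_i − s_i = 0, so s_i* = α_i.
NE contributions = (2, 2); S = 4.
W^NE = (Σα)·S − ½Σα_i² = 4² − ½·8 = 12.
Planner sets s_i = Σα_j = 4 for every i, so S^SO = 2·4 = 8.
W^SO = (Σα)·S^SO − ½·2·(Σα)² = (2/2)·4² = 16.
Deadweight loss = W^SO − W^NE = 4.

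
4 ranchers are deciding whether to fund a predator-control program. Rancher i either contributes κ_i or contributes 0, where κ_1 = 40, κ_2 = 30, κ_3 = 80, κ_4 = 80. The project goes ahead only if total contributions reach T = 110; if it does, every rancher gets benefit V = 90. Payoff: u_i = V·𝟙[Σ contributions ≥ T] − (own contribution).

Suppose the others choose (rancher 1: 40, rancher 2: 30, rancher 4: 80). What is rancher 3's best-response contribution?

0

Others' total = 150 ≥ 110; contributing adds cost 80 for no extra benefit.
Best response: 0.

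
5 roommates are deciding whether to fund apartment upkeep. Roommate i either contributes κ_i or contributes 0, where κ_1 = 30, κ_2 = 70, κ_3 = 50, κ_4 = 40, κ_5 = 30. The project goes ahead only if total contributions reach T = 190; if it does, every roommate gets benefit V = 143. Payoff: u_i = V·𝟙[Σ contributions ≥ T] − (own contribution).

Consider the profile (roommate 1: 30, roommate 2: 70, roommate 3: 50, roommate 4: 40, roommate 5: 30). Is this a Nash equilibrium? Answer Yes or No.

No

Total = 220 ≥ 190: provided.
Roommate 1 (pledges 30, payoff 113): dropping to 0 → total 190, payoff 143. Profitable deviation.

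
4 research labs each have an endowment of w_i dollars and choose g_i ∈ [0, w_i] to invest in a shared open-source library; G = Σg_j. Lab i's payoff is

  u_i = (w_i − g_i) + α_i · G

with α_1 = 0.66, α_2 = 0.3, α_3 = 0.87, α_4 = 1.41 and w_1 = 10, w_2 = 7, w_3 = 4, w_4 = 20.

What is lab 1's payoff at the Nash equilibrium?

∂u_i/∂g_i = α_i − 1, so lab i contributes w_i if α_i > 1, else 0.
α_i > 1 for i ∈ {4}; NE contributions (0, 0, 0, 20), G = 20.
u_1 = (10 − 0) + 0.66·20 = 23.2.

23.2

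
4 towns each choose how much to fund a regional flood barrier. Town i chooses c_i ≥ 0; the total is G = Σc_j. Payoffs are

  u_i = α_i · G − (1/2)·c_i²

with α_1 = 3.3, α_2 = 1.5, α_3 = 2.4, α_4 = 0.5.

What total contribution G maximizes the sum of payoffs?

Planner FOC: ∂(Σu_j)/∂c_i = (Σα_j) − c_i = 0, so c_i^SO = Σα_j = 7.7 for every i; G^SO = 30.8.

30.8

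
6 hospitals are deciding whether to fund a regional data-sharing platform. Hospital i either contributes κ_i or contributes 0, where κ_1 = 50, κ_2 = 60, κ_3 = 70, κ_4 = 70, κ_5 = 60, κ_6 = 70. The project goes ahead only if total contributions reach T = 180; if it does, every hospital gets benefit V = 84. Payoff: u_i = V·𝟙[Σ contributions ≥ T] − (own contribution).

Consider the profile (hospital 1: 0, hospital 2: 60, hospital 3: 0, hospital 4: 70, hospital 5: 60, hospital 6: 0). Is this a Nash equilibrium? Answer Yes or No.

Yes

Total = 190 ≥ 180: provided.
Hospital 1 (pledges 0, payoff 84): pledging 50 → total 240, payoff 34. No gain.
Hospital 2 (pledges 60, payoff 24): dropping to 0 → total 130, payoff 0. No gain.
Hospital 3 (pledges 0, payoff 84): pledging 70 → total 260, payoff 14. No gain.
Hospital 4 (pledges 70, payoff 14): dropping to 0 → total 120, payoff 0. No gain.
Hospital 5 (pledges 60, payoff 24): dropping to 0 → total 130, payoff 0. No gain.
Hospital 6 (pledges 0, payoff 84): pledging 70 → total 260, payoff 14. No gain.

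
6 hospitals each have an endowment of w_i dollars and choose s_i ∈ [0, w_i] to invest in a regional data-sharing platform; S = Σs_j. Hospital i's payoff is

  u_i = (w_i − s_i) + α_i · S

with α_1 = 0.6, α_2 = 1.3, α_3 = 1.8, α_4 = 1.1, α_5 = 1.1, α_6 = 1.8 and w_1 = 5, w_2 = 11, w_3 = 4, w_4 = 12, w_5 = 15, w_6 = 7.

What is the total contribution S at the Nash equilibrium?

49

∂u_i/∂s_i = α_i − 1, so hospital i contributes w_i if α_i > 1, else 0.
α_i > 1 for i ∈ {2, 3, 4, 5, 6}; NE contributions (0, 11, 4, 12, 15, 7), S = 49.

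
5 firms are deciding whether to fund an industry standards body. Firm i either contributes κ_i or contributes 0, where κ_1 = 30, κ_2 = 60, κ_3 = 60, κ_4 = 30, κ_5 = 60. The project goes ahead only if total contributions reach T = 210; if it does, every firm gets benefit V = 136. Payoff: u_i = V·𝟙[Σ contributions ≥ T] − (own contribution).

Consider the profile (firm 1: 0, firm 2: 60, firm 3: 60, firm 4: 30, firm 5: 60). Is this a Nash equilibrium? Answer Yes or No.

Yes

Total = 210 ≥ 210: provided.
Firm 1 (pledges 0, payoff 136): pledging 30 → total 240, payoff 106. No gain.
Firm 2 (pledges 60, payoff 76): dropping to 0 → total 150, payoff 0. No gain.
Firm 3 (pledges 60, payoff 76): dropping to 0 → total 150, payoff 0. No gain.
Firm 4 (pledges 30, payoff 106): dropping to 0 → total 180, payoff 0. No gain.
Firm 5 (pledges 60, payoff 76): dropping to 0 → total 150, payoff 0. No gain.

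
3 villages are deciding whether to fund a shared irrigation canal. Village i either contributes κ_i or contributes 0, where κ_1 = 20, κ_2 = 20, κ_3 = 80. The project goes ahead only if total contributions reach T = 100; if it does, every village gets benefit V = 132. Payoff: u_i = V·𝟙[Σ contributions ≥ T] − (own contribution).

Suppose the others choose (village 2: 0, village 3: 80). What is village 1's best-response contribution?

Others' total = 80. Contributing 20 brings total to 100 ≥ 100: gain V − κ_1 = 112.
Best response: 20.

20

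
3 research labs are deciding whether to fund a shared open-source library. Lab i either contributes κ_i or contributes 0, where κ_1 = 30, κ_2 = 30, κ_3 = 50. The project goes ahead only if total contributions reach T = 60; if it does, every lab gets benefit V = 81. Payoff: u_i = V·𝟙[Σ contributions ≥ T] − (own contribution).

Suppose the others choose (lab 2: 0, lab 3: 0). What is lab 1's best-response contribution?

0

Others' total = 0. Even contributing 30 gives 30 < 60: no benefit either way.
Best response: 0.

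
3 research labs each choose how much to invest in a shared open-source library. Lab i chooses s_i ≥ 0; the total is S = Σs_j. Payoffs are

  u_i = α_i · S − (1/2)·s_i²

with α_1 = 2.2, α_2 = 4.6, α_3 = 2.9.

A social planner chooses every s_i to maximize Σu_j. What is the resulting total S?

Planner FOC: ∂(Σu_j)/∂s_i = (Σα_j) − s_i = 0, so s_i^SO = Σα_j = 9.7 for every i; S^SO = 29.1.

29.1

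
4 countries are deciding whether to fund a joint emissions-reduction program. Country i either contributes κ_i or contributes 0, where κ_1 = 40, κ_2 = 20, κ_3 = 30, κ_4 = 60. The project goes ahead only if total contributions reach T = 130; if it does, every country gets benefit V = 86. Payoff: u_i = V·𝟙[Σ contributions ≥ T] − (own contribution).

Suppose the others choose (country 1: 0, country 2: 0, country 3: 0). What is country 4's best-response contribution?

0

Others' total = 0. Even contributing 60 gives 60 < 130: no benefit either way.
Best response: 0.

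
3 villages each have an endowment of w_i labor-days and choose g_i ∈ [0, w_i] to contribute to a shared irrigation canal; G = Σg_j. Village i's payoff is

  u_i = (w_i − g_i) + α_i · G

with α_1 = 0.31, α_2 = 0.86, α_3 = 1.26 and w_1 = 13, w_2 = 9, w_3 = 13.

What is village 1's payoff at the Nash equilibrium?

17.03

∂u_i/∂g_i = α_i − 1, so village i contributes w_i if α_i > 1, else 0.
α_i > 1 for i ∈ {3}; NE contributions (0, 0, 13), G = 13.
u_1 = (13 − 0) + 0.31·13 = 17.03.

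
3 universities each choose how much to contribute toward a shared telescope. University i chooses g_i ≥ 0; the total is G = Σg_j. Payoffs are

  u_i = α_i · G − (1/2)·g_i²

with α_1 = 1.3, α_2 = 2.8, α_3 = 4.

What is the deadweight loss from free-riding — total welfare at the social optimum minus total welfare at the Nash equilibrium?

University i's FOC: ∂u_i/∂g_i = α_i − g_i = 0, so g_i* = α_i.
NE contributions = (1.3, 2.8, 4); G = 8.1.
W^NE = (Σα)·G − ½Σα_i² = 8.1² − ½·25.53 = 52.845.
Planner sets g_i = Σα_j = 8.1 for every i, so G^SO = 3·8.1 = 24.3.
W^SO = (Σα)·G^SO − ½·3·(Σα)² = (3/2)·8.1² = 98.415.
Deadweight loss = W^SO − W^NE = 45.57.

45.57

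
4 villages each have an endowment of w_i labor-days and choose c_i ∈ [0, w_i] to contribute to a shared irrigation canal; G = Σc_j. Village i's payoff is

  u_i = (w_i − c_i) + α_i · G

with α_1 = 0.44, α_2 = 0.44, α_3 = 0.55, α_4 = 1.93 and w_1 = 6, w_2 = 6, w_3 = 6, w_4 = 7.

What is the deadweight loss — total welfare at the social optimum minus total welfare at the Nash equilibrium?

∂u_i/∂c_i = α_i − 1, so village i contributes w_i if α_i > 1, else 0.
α_i > 1 for i ∈ {4}; NE contributions (0, 0, 0, 7), G = 7.
W^NE = Σw_i − G^NE + (Σα_i)·G^NE = 25 + 2.36·7 = 41.52.
Planner: ∂(Σu_j)/∂c_i = Σα_j − 1 = 2.36 > 0, so everyone contributes w_i; G^SO = 25, W^SO = 25 + 2.36·25 = 84.
Deadweight loss = 42.48.

42.48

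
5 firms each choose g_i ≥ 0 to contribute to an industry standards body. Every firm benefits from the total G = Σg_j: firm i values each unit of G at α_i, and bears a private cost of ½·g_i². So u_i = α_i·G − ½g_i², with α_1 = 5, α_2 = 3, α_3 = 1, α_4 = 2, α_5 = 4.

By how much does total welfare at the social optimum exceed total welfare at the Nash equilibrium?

Firm i's FOC: ∂u_i/∂g_i = α_i − g_i = 0, so g_i* = α_i.
NE contributions = (5, 3, 1, 2, 4); G = 15.
W^NE = (Σα)·G − ½Σα_i² = 15² − ½·55 = 197.5.
Planner sets g_i = Σα_j = 15 for every i, so G^SO = 5·15 = 75.
W^SO = (Σα)·G^SO − ½·5·(Σα)² = (5/2)·15² = 562.5.
Deadweight loss = W^SO − W^NE = 365.

365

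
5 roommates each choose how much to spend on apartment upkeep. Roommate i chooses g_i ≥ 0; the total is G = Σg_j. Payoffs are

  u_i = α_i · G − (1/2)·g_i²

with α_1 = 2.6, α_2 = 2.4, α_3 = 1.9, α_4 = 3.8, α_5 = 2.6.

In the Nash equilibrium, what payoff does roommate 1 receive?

Roommate i's FOC: ∂u_i/∂g_i = α_i − g_i = 0, so g_i* = α_i.
NE contributions = (2.6, 2.4, 1.9, 3.8, 2.6); G = 13.3.
u_1 = α_1·G − ½·(g_1)² = 2.6·13.3 − ½·2.6² = 31.2.

31.2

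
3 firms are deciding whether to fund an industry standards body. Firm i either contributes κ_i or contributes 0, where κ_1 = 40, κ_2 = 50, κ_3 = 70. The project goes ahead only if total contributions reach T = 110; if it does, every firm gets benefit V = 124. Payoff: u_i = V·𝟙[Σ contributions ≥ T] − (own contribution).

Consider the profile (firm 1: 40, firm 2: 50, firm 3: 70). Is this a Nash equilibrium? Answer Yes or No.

Total = 160 ≥ 110: provided.
Firm 1 (pledges 40, payoff 84): dropping to 0 → total 120, payoff 124. Profitable deviation.

No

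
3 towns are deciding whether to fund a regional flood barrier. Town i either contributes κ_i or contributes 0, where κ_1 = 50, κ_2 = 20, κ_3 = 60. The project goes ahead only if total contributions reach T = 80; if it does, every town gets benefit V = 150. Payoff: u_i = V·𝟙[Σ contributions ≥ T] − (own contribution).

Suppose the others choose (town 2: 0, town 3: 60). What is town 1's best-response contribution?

50

Others' total = 60. Contributing 50 brings total to 110 ≥ 80: gain V − κ_1 = 100.
Best response: 50.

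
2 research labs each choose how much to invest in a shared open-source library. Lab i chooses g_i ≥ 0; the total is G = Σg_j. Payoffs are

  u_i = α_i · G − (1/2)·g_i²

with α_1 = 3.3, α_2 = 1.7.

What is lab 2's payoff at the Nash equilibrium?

7.055

Lab i's FOC: ∂u_i/∂g_i = α_i − g_i = 0, so g_i* = α_i.
NE contributions = (3.3, 1.7); G = 5.
u_2 = α_2·G − ½·(g_2)² = 1.7·5 − ½·1.7² = 7.055.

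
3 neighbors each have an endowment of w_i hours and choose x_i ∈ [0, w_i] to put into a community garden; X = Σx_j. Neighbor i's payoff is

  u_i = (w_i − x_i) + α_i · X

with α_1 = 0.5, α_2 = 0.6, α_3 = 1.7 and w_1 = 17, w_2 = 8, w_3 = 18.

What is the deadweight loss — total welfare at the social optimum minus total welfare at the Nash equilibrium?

45

∂u_i/∂x_i = α_i − 1, so neighbor i contributes w_i if α_i > 1, else 0.
α_i > 1 for i ∈ {3}; NE contributions (0, 0, 18), X = 18.
W^NE = Σw_i − X^NE + (Σα_i)·X^NE = 43 + 1.8·18 = 75.4.
Planner: ∂(Σu_j)/∂x_i = Σα_j − 1 = 1.8 > 0, so everyone contributes w_i; X^SO = 43, W^SO = 43 + 1.8·43 = 120.4.
Deadweight loss = 45.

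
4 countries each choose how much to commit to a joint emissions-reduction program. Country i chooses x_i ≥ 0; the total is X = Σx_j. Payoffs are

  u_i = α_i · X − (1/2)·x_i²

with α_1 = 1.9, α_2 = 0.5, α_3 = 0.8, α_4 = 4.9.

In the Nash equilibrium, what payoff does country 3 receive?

6.16

Country i's FOC: ∂u_i/∂x_i = α_i − x_i = 0, so x_i* = α_i.
NE contributions = (1.9, 0.5, 0.8, 4.9); X = 8.1.
u_3 = α_3·X − ½·(x_3)² = 0.8·8.1 − ½·0.8² = 6.16.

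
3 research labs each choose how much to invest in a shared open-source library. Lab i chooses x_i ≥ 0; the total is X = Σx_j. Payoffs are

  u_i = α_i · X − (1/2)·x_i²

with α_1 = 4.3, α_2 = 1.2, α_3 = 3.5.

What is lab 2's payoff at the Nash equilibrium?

10.08

Lab i's FOC: ∂u_i/∂x_i = α_i − x_i = 0, so x_i* = α_i.
NE contributions = (4.3, 1.2, 3.5); X = 9.
u_2 = α_2·X − ½·(x_2)² = 1.2·9 − ½·1.2² = 10.08.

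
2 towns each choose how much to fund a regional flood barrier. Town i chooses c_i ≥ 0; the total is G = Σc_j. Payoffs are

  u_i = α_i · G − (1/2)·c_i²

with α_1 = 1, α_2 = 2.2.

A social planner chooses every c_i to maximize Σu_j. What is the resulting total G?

Planner FOC: ∂(Σu_j)/∂c_i = (Σα_j) − c_i = 0, so c_i^SO = Σα_j = 3.2 for every i; G^SO = 6.4.

6.4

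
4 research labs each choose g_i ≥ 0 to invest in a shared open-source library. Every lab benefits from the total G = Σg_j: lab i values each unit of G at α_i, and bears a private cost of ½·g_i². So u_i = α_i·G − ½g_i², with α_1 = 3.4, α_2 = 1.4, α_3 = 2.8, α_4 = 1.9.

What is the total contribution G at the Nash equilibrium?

Lab i's FOC: ∂u_i/∂g_i = α_i − g_i = 0, so g_i* = α_i.
NE contributions = (3.4, 1.4, 2.8, 1.9); G = 9.5.

9.5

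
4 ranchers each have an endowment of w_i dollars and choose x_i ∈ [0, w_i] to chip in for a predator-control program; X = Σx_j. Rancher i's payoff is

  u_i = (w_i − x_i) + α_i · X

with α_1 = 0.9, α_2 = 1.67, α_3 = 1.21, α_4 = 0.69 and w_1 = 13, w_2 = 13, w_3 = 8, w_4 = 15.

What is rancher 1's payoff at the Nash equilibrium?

31.9

∂u_i/∂x_i = α_i − 1, so rancher i contributes w_i if α_i > 1, else 0.
α_i > 1 for i ∈ {2, 3}; NE contributions (0, 13, 8, 0), X = 21.
u_1 = (13 − 0) + 0.9·21 = 31.9.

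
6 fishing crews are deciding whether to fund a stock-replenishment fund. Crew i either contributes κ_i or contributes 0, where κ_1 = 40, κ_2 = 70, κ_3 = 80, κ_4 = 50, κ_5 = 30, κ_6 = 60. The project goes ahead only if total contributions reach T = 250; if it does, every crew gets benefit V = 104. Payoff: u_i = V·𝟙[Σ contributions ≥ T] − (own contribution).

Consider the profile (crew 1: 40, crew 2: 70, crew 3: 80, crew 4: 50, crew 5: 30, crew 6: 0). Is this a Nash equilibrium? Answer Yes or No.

Total = 270 ≥ 250: provided.
Crew 1 (pledges 40, payoff 64): dropping to 0 → total 230, payoff 0. No gain.
Crew 2 (pledges 70, payoff 34): dropping to 0 → total 200, payoff 0. No gain.
Crew 3 (pledges 80, payoff 24): dropping to 0 → total 190, payoff 0. No gain.
Crew 4 (pledges 50, payoff 54): dropping to 0 → total 220, payoff 0. No gain.
Crew 5 (pledges 30, payoff 74): dropping to 0 → total 240, payoff 0. No gain.
Crew 6 (pledges 0, payoff 104): pledging 60 → total 330, payoff 44. No gain.

Yes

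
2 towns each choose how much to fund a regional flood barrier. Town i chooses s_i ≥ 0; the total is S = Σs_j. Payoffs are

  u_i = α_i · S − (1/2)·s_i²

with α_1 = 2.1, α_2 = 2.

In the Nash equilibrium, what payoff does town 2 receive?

Town i's FOC: ∂u_i/∂s_i = α_i − s_i = 0, so s_i* = α_i.
NE contributions = (2.1, 2); S = 4.1.
u_2 = α_2·S − ½·(s_2)² = 2·4.1 − ½·2² = 6.2.

6.2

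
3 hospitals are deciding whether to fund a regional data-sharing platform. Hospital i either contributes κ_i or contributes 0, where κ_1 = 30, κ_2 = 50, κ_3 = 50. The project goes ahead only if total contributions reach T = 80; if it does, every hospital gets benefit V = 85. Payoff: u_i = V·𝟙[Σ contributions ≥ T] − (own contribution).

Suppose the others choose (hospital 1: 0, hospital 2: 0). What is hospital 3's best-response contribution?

0

Others' total = 0. Even contributing 50 gives 50 < 80: no benefit either way.
Best response: 0.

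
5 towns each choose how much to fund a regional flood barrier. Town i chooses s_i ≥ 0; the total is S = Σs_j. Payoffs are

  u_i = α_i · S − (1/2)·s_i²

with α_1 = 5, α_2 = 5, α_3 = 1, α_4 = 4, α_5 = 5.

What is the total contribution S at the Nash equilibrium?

20

Town i's FOC: ∂u_i/∂s_i = α_i − s_i = 0, so s_i* = α_i.
NE contributions = (5, 5, 1, 4, 5); S = 20.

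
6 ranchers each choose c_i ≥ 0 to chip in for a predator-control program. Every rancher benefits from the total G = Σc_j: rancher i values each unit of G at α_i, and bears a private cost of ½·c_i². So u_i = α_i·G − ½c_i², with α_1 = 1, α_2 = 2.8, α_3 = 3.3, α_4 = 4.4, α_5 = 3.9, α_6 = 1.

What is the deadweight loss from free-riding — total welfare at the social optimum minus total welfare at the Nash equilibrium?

565.57

Rancher i's FOC: ∂u_i/∂c_i = α_i − c_i = 0, so c_i* = α_i.
NE contributions = (1, 2.8, 3.3, 4.4, 3.9, 1); G = 16.4.
W^NE = (Σα)·G − ½Σα_i² = 16.4² − ½·55.3 = 241.31.
Planner sets c_i = Σα_j = 16.4 for every i, so G^SO = 6·16.4 = 98.4.
W^SO = (Σα)·G^SO − ½·6·(Σα)² = (6/2)·16.4² = 806.88.
Deadweight loss = W^SO − W^NE = 565.57.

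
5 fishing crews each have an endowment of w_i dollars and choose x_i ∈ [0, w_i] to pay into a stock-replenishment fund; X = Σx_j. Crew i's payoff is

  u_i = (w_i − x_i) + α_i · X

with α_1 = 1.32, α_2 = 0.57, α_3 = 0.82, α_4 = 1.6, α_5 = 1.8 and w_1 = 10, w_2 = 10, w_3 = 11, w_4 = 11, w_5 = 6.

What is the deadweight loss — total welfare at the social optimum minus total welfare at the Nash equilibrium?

107.31

∂u_i/∂x_i = α_i − 1, so crew i contributes w_i if α_i > 1, else 0.
α_i > 1 for i ∈ {1, 4, 5}; NE contributions (10, 0, 0, 11, 6), X = 27.
W^NE = Σw_i − X^NE + (Σα_i)·X^NE = 48 + 5.11·27 = 185.97.
Planner: ∂(Σu_j)/∂x_i = Σα_j − 1 = 5.11 > 0, so everyone contributes w_i; X^SO = 48, W^SO = 48 + 5.11·48 = 293.28.
Deadweight loss = 107.31.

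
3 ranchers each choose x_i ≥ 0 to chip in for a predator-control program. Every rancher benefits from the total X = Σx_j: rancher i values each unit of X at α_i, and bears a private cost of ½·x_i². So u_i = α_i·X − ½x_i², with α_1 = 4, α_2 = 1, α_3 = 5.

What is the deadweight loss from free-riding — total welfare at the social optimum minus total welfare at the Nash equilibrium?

Rancher i's FOC: ∂u_i/∂x_i = α_i − x_i = 0, so x_i* = α_i.
NE contributions = (4, 1, 5); X = 10.
W^NE = (Σα)·X − ½Σα_i² = 10² − ½·42 = 79.
Planner sets x_i = Σα_j = 10 for every i, so X^SO = 3·10 = 30.
W^SO = (Σα)·X^SO − ½·3·(Σα)² = (3/2)·10² = 150.
Deadweight loss = W^SO − W^NE = 71.

71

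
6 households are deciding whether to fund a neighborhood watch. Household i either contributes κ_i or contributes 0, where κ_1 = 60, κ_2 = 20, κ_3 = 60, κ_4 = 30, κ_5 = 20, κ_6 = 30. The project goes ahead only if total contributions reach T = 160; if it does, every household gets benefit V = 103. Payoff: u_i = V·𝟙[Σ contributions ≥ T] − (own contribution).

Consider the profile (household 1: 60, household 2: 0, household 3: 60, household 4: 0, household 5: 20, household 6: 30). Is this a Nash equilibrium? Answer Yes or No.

Total = 170 ≥ 160: provided.
Household 1 (pledges 60, payoff 43): dropping to 0 → total 110, payoff 0. No gain.
Household 2 (pledges 0, payoff 103): pledging 20 → total 190, payoff 83. No gain.
Household 3 (pledges 60, payoff 43): dropping to 0 → total 110, payoff 0. No gain.
Household 4 (pledges 0, payoff 103): pledging 30 → total 200, payoff 73. No gain.
Household 5 (pledges 20, payoff 83): dropping to 0 → total 150, payoff 0. No gain.
Household 6 (pledges 30, payoff 73): dropping to 0 → total 140, payoff 0. No gain.

Yes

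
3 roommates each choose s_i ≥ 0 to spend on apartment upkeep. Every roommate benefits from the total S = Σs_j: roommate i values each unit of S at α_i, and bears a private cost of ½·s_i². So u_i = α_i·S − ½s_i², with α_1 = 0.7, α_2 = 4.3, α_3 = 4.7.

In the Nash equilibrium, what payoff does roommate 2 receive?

Roommate i's FOC: ∂u_i/∂s_i = α_i − s_i = 0, so s_i* = α_i.
NE contributions = (0.7, 4.3, 4.7); S = 9.7.
u_2 = α_2·S − ½·(s_2)² = 4.3·9.7 − ½·4.3² = 32.465.

32.465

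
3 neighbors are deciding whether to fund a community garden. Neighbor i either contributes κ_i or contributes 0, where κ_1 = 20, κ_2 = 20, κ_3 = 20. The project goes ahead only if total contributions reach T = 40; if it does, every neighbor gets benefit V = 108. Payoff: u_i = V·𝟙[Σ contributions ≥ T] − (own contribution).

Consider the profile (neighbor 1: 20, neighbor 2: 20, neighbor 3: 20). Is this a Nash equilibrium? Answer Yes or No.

Total = 60 ≥ 40: provided.
Neighbor 1 (pledges 20, payoff 88): dropping to 0 → total 40, payoff 108. Profitable deviation.

No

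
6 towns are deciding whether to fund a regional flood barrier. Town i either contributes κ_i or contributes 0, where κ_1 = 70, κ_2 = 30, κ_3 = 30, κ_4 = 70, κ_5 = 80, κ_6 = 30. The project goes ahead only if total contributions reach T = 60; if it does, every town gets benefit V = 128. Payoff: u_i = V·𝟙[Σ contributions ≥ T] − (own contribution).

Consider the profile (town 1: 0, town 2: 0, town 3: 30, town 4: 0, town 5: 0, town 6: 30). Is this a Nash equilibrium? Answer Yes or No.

Total = 60 ≥ 60: provided.
Town 1 (pledges 0, payoff 128): pledging 70 → total 130, payoff 58. No gain.
Town 2 (pledges 0, payoff 128): pledging 30 → total 90, payoff 98. No gain.
Town 3 (pledges 30, payoff 98): dropping to 0 → total 30, payoff 0. No gain.
Town 4 (pledges 0, payoff 128): pledging 70 → total 130, payoff 58. No gain.
Town 5 (pledges 0, payoff 128): pledging 80 → total 140, payoff 48. No gain.
Town 6 (pledges 30, payoff 98): dropping to 0 → total 30, payoff 0. No gain.

Yes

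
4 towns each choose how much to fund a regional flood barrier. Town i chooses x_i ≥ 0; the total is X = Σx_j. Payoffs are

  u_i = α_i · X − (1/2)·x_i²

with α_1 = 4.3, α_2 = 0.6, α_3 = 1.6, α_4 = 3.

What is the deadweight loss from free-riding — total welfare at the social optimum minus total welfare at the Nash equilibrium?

105.455

Town i's FOC: ∂u_i/∂x_i = α_i − x_i = 0, so x_i* = α_i.
NE contributions = (4.3, 0.6, 1.6, 3); X = 9.5.
W^NE = (Σα)·X − ½Σα_i² = 9.5² − ½·30.41 = 75.045.
Planner sets x_i = Σα_j = 9.5 for every i, so X^SO = 4·9.5 = 38.
W^SO = (Σα)·X^SO − ½·4·(Σα)² = (4/2)·9.5² = 180.5.
Deadweight loss = W^SO − W^NE = 105.455.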